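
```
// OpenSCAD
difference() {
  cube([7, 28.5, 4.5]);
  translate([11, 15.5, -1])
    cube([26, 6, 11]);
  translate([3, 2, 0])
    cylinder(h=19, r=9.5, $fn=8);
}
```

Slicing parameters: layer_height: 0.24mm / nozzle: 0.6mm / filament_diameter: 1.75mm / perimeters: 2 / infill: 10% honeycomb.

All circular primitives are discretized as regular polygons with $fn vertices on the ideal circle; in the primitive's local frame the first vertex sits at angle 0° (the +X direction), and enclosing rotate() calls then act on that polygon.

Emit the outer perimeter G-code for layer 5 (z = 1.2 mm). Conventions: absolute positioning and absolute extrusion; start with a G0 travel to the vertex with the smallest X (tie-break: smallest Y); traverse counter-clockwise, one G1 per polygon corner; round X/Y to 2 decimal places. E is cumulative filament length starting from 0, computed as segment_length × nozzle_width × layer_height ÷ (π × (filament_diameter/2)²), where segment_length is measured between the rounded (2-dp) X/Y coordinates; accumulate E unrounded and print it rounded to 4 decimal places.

G0 X0.00 Y10.26 Z1.20
G1 X3.00 Y11.50 E0.1943
G1 X7.00 Y9.84 E0.4536
G1 X7.00 Y28.50 E1.5708
G1 X0.00 Y28.50 E1.9898
G1 X0.00 Y10.26 E3.0818

At z = 1.2 mm: the cube is present — its section is the full 7×28.5 rectangle; the 26×6 cube at (11, 15.5) contributes its full rectangle; the cylinder at (3, 2): section is a regular 8-gon, circumradius r=9.5; Subtracting the remaining from the first: starting from the 7×28.5 cube, the 26×6 cube at (11, 15.5) misses the remaining region (no effect); the r=9.5 cylinder at (3, 2) partially overlaps it — only the 75.32 mm² overlap (of its 255.27 mm²) is removed, clipping the outline — 1 connected region. The outline is a single polygon with 5 vertices. Extrusion per mm of travel: 0.6 × 0.24 / (π × 0.875²) = 0.059868. Accumulating E over each segment gives final E = 3.0818.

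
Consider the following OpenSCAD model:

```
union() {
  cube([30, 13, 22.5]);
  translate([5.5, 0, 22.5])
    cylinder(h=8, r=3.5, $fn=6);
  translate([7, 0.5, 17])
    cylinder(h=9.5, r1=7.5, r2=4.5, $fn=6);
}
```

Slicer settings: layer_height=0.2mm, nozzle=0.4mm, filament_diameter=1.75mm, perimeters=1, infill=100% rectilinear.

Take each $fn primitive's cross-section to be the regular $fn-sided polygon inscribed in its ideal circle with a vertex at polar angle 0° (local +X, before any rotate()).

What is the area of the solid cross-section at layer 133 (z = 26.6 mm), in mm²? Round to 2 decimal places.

31.83 mm²

At z = 26.6 mm: the cube does not reach this height (z outside [0, 22.5]); the cylinder at (5.5, 0): section is a regular 6-gon, circumradius r=3.5 (area = (6/2)·3.500²·sin(360°/6) = 31.83 mm²); the cone at (7, 0.5) is not intersected at this z (z outside [17, 26.5]); Merging all regions: only the r=3.5 cylinder at (5.5, 0) is present, so the union is just that shape — area = 31.83 mm². Overall, the cross-section is a single solid region. Net area = 31.83 mm².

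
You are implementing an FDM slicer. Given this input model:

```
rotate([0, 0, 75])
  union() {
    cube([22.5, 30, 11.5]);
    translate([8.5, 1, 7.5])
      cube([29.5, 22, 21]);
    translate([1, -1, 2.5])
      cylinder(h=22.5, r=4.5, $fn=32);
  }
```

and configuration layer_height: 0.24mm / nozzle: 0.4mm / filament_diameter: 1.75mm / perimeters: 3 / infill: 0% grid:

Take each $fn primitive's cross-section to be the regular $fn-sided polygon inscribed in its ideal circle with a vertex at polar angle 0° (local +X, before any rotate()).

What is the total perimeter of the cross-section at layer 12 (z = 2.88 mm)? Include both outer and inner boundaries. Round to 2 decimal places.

At z = 2.88 mm: the cube is present — its section is the full 22.5×30 rectangle (perimeter 105.00 mm); the cube at (8.5, 1) is not intersected at this z (z outside [7.5, 28.5]); the r=4.5 cylinder at (1, -1) contributes a regular 32-gon of circumradius 4.5 (perimeter = 2·32·4.500·sin(180°/32) = 28.23 mm); Merging all regions: the regions partially overlap (shared area 14.80 mm²), so the edge portions inside another operand are dropped and the merged outline is re-measured after clipping — boundary = 117.42 mm; (rotated 75° about Z; rotation is an isometry so areas/perimeters/island counts are preserved). Overall, the cross-section is a single solid region. Total boundary length (outer) = 117.42 mm.

117.42 mm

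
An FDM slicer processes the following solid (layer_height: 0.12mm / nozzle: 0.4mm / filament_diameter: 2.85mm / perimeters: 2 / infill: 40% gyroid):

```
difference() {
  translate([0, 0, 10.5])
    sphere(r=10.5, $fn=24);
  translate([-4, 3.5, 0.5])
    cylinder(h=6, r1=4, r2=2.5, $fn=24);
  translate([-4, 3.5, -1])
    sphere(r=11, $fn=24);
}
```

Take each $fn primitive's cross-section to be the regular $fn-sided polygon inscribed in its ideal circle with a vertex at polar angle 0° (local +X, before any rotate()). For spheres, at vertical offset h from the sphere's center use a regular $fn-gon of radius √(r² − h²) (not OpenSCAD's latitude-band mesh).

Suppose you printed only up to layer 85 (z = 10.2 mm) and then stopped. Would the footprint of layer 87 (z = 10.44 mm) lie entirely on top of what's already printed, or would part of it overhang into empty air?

entirely on top

Compare the two slices. At z = 10.2: the sphere: section is a regular 24-gon, circumradius = √(r²−h²) = √(10.5²−0.3²) = 10.496 (area = (24/2)·10.496²·sin(360°/24) = 342.14 mm²); the cone at (-4, 3.5) is absent (z outside [0.5, 6.5]); the sphere at (-4, 3.5) is not intersected at this z (|z−center|=11.200 > r=11); Taking the first minus the rest: none of the subtracted shapes is present at this height, so the r=10.5 sphere is unchanged — area = 342.14 mm². At z = 10.44: the r=10.5 sphere slices to a regular 24-gon of circumradius 10.500 (√(r²−h²) with h=0.06 from center) (area = (24/2)·10.500²·sin(360°/24) = 342.41 mm²); the cone at (-4, 3.5) is absent (z outside [0.5, 6.5]); the sphere at (-4, 3.5) does not reach this height (|z−center|=11.440 > r=11); After the difference (first − rest): none of the subtracted shapes is present at this height, so the r=10.5 sphere is unchanged — area = 342.41 mm². Checking containment: the cross-section at z = 10.44 is a subset of the cross-section at z = 10.2.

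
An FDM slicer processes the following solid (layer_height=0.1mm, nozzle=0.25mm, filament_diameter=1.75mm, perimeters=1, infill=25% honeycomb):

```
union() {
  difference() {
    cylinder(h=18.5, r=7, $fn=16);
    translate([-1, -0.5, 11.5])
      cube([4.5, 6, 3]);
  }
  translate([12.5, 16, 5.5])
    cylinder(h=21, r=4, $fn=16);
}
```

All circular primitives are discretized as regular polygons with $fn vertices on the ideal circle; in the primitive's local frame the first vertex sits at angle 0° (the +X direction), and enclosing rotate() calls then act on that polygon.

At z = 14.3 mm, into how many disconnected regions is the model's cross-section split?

At z = 14.3 mm: the r=7 cylinder contributes a regular 16-gon of circumradius 7; the cube at (-1, -0.5) is present — its section is the full 4.5×6 rectangle; Taking the first minus the rest: starting from the r=7 cylinder, the 4.5×6 cube at (-1, -0.5) lies wholly inside it (removes its full 27.00 mm² and its 21.00 mm outline becomes a hole wall) — 1 connected region with 1 hole; the cylinder at (12.5, 16): section is a regular 16-gon, circumradius r=4; Merging all regions: the 2 present regions are separate (no shared area or edge), so areas and boundary lengths simply add and each stays a separate island — 2 connected regions with 1 hole. The result has 2 disconnected regions.

2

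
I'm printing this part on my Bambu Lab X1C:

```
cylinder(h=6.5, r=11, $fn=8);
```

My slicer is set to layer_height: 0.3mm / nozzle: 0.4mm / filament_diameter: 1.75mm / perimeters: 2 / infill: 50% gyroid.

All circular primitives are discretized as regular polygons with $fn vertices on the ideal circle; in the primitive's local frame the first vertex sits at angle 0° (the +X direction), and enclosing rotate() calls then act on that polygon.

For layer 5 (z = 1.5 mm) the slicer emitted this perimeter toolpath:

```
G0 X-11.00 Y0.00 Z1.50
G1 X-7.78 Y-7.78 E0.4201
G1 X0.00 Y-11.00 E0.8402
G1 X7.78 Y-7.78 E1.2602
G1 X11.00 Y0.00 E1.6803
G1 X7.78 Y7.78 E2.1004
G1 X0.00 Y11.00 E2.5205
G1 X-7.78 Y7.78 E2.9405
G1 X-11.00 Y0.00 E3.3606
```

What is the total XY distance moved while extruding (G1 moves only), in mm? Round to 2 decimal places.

67.36 mm

Sum the Euclidean lengths of each G1 segment: total = 67.36 mm.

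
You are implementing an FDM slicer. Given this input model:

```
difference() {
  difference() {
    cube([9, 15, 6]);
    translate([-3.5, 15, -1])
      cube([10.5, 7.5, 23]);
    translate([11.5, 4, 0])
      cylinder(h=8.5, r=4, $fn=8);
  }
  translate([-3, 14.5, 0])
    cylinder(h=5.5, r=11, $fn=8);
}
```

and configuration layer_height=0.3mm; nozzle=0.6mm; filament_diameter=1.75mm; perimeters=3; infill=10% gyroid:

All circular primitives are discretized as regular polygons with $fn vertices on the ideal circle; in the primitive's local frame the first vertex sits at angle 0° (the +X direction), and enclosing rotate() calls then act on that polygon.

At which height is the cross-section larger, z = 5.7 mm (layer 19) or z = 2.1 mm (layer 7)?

Layer 19 (z = 5.7): the 9×15 cube contributes its full rectangle (area 135.00 mm²); the 10.5×7.5 cube at (-3.5, 15) contributes its full rectangle (area 78.75 mm²); the cylinder at (11.5, 4): section is a regular 8-gon, circumradius r=4 (area = (8/2)·4.000²·sin(360°/8) = 45.25 mm²); After the difference (first − rest): starting from the 9×15 cube (135.00 mm²), the 10.5×7.5 cube at (-3.5, 15) misses the remaining region (no effect); the r=4 cylinder at (11.5, 4) partially overlaps it — only the 5.22 mm² overlap (of its 45.25 mm²) is removed, clipping the outline — area = 129.78 mm²; the cylinder at (-3, 14.5) does not reach this height (z outside [0, 5.5]); Taking the first minus the rest: none of the subtracted shapes is present at this height, so that combined region is unchanged — area = 129.78 mm². So its area = 129.78 mm². Layer 7 (z = 2.1): the 9×15 cube contributes its full rectangle (area 135.00 mm²); the cube at (-3.5, 15) is present — its section is the full 10.5×7.5 rectangle (area 78.75 mm²); the cylinder at (11.5, 4): section is a regular 8-gon, circumradius r=4 (area = (8/2)·4.000²·sin(360°/8) = 45.25 mm²); After the difference (first − rest): starting from the 9×15 cube (135.00 mm²), the 10.5×7.5 cube at (-3.5, 15) misses the remaining region (no effect); the r=4 cylinder at (11.5, 4) partially overlaps it — only the 5.22 mm² overlap (of its 45.25 mm²) is removed, clipping the outline — area = 129.78 mm²; the r=11 cylinder at (-3, 14.5) gives a regular 8-gon of circumradius 11 (constant along its height) (area = (8/2)·11.000²·sin(360°/8) = 342.24 mm²); Subtracting the remaining from the first: starting from the result so far (129.78 mm²), the r=11 cylinder at (-3, 14.5) partially overlaps it — only the 58.37 mm² overlap (of its 342.24 mm²) is removed, clipping the outline — area = 71.41 mm². So its area = 71.41 mm². Layer 19 is larger (129.78 vs 71.41 mm²).

layer 19 (z = 5.7 mm)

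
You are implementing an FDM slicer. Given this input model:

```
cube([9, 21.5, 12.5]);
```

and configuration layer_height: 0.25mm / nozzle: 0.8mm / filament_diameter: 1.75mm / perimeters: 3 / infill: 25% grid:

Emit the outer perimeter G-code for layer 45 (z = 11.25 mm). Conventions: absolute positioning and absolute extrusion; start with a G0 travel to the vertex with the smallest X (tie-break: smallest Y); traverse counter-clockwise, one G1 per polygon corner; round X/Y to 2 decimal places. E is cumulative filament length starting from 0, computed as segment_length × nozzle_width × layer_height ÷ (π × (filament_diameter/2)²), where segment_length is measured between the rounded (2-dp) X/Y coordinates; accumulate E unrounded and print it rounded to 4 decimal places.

G0 X0.00 Y0.00 Z11.25
G1 X9.00 Y0.00 E0.7484
G1 X9.00 Y21.50 E2.5361
G1 X0.00 Y21.50 E3.2844
G1 X0.00 Y0.00 E5.0722

At z = 11.25 mm: the cube is present — its section is the full 9×21.5 rectangle. The outline is a single polygon with 4 vertices. Extrusion per mm of travel: 0.8 × 0.25 / (π × 0.875²) = 0.083150. Accumulating E over each segment gives final E = 5.0722.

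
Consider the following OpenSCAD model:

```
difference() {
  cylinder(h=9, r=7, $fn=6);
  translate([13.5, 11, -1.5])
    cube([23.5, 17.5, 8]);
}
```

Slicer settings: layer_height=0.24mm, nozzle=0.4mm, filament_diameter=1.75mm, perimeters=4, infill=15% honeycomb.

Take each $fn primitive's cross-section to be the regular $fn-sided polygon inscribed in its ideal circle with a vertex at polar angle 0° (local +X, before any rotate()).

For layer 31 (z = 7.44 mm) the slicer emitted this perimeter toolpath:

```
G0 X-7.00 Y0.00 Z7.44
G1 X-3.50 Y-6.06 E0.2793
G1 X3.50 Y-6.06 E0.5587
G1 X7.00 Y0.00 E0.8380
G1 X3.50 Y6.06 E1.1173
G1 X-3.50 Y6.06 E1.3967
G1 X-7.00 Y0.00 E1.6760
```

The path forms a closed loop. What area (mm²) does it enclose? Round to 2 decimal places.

127.26 mm²

Apply the shoelace formula to the sequence of (X, Y) vertices; enclosed area = 127.26 mm².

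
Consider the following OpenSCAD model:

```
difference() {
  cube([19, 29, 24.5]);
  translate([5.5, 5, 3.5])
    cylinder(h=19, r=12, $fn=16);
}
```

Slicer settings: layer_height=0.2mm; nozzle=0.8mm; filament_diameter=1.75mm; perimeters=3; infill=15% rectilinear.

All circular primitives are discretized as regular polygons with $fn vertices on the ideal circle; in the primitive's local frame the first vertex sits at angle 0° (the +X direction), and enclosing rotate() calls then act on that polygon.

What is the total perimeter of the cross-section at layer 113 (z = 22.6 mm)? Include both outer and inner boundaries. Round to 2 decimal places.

96.00 mm

At z = 22.6 mm: the 19×29 cube contributes its full rectangle (perimeter 96.00 mm); the cylinder at (5.5, 5) is absent (z outside [3.5, 22.5]); Taking the first minus the rest: none of the subtracted shapes is present at this height, so the 19×29 cube is unchanged — boundary = 96.00 mm. Overall, the cross-section is a single solid region. Total boundary length (outer) = 96.00 mm.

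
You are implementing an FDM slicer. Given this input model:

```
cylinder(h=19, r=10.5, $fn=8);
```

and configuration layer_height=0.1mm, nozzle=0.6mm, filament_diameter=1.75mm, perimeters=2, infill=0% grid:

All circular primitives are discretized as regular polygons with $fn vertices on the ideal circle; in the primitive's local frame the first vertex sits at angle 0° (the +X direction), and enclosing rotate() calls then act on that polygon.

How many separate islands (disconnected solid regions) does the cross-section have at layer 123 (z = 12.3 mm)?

1

At z = 12.3 mm: the r=10.5 cylinder gives a regular 8-gon of circumradius 10.5 (constant along its height). Overall, the cross-section is a single solid region. Island count = 1.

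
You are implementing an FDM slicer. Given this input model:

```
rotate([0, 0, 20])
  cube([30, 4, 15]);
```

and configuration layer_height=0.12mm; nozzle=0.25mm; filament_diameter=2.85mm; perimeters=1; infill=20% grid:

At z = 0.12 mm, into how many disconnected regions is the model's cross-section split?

At z = 0.12 mm: the cube (footprint 30×4) is included at this height; (rotated 20° about Z; rotation is an isometry so areas/perimeters/island counts are preserved). The result has 1 disconnected region.

1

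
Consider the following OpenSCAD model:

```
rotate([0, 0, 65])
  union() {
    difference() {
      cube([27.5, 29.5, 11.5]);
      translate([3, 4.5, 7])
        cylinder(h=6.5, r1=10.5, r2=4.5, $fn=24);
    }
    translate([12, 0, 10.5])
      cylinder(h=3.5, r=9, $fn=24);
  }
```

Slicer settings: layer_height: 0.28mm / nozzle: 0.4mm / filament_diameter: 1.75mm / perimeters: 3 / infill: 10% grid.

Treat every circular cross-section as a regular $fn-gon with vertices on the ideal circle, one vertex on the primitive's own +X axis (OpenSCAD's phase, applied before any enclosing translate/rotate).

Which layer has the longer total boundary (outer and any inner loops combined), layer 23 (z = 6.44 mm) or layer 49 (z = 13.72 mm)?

layer 23 (z = 6.44 mm)

Layer 23 (z = 6.44): the 27.5×29.5 cube contributes its full rectangle (perimeter 114.00 mm); the cone at (3, 4.5) does not reach this height (z outside [7, 13.5]); Subtracting the remaining from the first: none of the subtracted shapes is present at this height, so the 27.5×29.5 cube is unchanged — boundary = 114.00 mm; the cylinder at (12, 0) is not intersected at this z (z outside [10.5, 14]); Merging all regions: only the result so far is present, so the union is just that shape — boundary = 114.00 mm; (rotated 65° about Z; rotation is an isometry so areas/perimeters/island counts are preserved). So its perimeter = 114.00 mm. Layer 49 (z = 13.72): the cube is absent (z outside [0, 11.5]); the cone at (3, 4.5) is not intersected at this z (z outside [7, 13.5]); Subtracting the remaining from the first: the first operand is absent here, so nothing remains; the r=9 cylinder at (12, 0) gives a regular 24-gon of circumradius 9 (constant along its height) (perimeter = 2·24·9.000·sin(180°/24) = 56.39 mm); Merging all regions: only the r=9 cylinder at (12, 0) is present, so the union is just that shape — boundary = 56.39 mm; (whole slice rotated 65° about Z — lengths, areas and connectivity unchanged). So its perimeter = 56.39 mm. Layer 23 is larger (114.00 vs 56.39 mm).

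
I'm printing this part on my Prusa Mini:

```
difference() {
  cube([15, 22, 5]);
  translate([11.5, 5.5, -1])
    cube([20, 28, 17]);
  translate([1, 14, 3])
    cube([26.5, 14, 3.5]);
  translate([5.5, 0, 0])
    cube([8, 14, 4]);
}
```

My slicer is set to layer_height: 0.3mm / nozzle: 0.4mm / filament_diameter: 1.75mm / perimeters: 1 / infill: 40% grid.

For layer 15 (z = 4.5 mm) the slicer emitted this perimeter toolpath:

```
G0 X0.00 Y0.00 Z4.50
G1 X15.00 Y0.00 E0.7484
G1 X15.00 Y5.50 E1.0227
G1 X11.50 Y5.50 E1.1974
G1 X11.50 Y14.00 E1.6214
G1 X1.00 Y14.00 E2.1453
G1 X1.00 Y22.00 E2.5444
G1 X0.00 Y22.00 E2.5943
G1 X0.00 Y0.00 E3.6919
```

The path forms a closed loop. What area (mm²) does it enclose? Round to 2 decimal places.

Apply the shoelace formula to the sequence of (X, Y) vertices; enclosed area = 188.25 mm².

188.25 mm²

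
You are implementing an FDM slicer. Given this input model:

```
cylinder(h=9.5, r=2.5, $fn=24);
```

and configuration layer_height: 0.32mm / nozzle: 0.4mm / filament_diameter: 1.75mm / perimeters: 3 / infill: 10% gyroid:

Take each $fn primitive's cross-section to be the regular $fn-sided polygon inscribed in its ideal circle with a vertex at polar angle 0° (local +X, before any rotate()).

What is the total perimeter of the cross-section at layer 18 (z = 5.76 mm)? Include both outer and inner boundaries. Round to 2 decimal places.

15.66 mm

At z = 5.76 mm: the r=2.5 cylinder gives a regular 24-gon of circumradius 2.5 (constant along its height) (perimeter = 2·24·2.500·sin(180°/24) = 15.66 mm). Overall, the cross-section is a single solid region. Total boundary length (outer) = 15.66 mm.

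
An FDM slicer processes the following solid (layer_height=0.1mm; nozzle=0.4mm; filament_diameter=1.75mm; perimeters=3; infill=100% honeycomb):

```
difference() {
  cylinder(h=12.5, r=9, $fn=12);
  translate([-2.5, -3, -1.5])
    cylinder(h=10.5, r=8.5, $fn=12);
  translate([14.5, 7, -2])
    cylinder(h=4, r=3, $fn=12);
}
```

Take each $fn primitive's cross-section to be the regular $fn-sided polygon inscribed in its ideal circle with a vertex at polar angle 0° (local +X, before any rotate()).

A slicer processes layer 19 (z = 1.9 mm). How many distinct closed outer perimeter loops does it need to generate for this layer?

1

At z = 1.9 mm: the r=9 cylinder contributes a regular 12-gon of circumradius 9; the cylinder at (-2.5, -3): section is a regular 12-gon, circumradius r=8.5; the cylinder at (14.5, 7): section is a regular 12-gon, circumradius r=3; Subtracting the remaining from the first: starting from the r=9 cylinder, the r=8.5 cylinder at (-2.5, -3) partially overlaps it — only the 163.14 mm² overlap (of its 216.75 mm²) is removed, clipping the outline; the r=3 cylinder at (14.5, 7) misses the remaining region (no effect) — 1 connected region. The result has 1 disconnected region.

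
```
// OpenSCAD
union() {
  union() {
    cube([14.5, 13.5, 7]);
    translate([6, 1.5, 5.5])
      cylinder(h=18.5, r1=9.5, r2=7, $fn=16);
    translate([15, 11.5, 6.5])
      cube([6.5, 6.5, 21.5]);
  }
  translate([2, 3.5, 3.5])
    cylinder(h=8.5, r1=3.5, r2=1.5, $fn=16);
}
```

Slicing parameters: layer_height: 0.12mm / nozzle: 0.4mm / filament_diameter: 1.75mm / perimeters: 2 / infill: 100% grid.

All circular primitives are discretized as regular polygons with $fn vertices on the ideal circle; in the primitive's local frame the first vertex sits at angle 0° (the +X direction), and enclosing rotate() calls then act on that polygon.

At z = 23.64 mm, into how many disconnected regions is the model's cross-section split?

2

At z = 23.64 mm: the cube is absent (z outside [0, 7]); the cone at (6, 1.5) contributes a regular 16-gon of circumradius 7.049 (interpolated between r1=9.5 and r2=7 at t=0.981); the cube at (15, 11.5) (footprint 6.5×6.5) is included at this height; Combining (union): the 2 present regions are separate (no shared area or edge), so areas and boundary lengths simply add and each stays a separate island — 2 connected regions; the cone at (2, 3.5) is not intersected at this z (z outside [3.5, 12]); Combining (union): only the result so far is present, so the union is just that shape — 2 connected regions. The result has 2 disconnected regions.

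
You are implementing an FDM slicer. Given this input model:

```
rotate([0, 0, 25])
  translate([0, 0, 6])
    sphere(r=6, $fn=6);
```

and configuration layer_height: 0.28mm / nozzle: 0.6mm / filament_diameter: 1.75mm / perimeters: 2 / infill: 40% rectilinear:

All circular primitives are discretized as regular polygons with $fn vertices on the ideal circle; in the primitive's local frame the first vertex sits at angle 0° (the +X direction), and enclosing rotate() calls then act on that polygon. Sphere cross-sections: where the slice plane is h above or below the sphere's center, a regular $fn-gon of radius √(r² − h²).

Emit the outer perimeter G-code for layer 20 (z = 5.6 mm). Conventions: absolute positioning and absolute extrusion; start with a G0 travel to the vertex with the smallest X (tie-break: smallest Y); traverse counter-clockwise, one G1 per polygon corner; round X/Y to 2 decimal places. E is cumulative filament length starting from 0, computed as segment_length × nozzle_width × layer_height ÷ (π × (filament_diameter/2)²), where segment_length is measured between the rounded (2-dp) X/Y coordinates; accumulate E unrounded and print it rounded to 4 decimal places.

G0 X-5.43 Y-2.53 Z5.60
G1 X-0.52 Y-5.96 E0.4183
G1 X4.90 Y-3.43 E0.8361
G1 X5.43 Y2.53 E1.2540
G1 X0.52 Y5.96 E1.6724
G1 X-4.90 Y3.43 E2.0902
G1 X-5.43 Y-2.53 E2.5081

At z = 5.6 mm: the sphere: section is a regular 6-gon, circumradius = √(r²−h²) = √(6²−0.4²) = 5.987; (whole slice rotated 25° about Z — lengths, areas and connectivity unchanged). The outline is a single polygon with 6 vertices. Extrusion per mm of travel: 0.6 × 0.28 / (π × 0.875²) = 0.069846. Accumulating E over each segment gives final E = 2.5081.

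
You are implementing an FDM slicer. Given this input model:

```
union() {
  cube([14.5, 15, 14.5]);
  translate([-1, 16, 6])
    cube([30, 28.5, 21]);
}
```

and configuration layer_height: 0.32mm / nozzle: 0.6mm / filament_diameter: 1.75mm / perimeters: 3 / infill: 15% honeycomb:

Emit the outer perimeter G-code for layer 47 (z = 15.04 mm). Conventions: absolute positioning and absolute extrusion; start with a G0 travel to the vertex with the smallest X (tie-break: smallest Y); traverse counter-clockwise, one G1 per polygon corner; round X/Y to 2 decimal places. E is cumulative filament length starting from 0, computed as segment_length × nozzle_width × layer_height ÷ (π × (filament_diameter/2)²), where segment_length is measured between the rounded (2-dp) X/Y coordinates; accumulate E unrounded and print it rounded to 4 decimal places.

G0 X-1.00 Y16.00 Z15.04
G1 X29.00 Y16.00 E2.3947
G1 X29.00 Y44.50 E4.6697
G1 X-1.00 Y44.50 E7.0645
G1 X-1.00 Y16.00 E9.3394

At z = 15.04 mm: the cube is not intersected at this z (z outside [0, 14.5]); the cube at (-1, 16) (footprint 30×28.5) is included at this height; Combining (union): only the 30×28.5 cube at (-1, 16) is present, so the union is just that shape — 1 connected region. The outline is a single polygon with 4 vertices. Extrusion per mm of travel: 0.6 × 0.32 / (π × 0.875²) = 0.079824. Accumulating E over each segment gives final E = 9.3394.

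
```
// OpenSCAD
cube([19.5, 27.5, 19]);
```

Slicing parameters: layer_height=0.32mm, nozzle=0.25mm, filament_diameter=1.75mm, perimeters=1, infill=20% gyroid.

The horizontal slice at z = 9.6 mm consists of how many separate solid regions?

At z = 9.6 mm: the 19.5×27.5 cube contributes its full rectangle. The result has 1 disconnected region.

1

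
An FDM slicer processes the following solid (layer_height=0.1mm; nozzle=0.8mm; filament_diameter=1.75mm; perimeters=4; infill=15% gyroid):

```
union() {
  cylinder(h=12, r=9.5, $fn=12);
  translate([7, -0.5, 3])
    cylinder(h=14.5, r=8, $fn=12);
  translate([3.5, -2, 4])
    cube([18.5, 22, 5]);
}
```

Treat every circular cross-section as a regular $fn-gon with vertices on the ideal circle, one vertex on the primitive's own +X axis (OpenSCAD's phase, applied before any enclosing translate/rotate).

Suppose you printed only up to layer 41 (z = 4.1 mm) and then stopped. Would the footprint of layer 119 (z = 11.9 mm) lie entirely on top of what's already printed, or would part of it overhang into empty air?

entirely on top

Compare the two slices. At z = 4.1: the r=9.5 cylinder contributes a regular 12-gon of circumradius 9.5 (area = (12/2)·9.500²·sin(360°/12) = 270.75 mm²); the r=8 cylinder at (7, -0.5) gives a regular 12-gon of circumradius 8 (constant along its height) (area = (12/2)·8.000²·sin(360°/12) = 192.00 mm²); the 18.5×22 cube at (3.5, -2) contributes its full rectangle (area 407.00 mm²); Taking the union: the regions partially overlap — summed areas 869.75 mm² minus the doubly-counted overlap 205.87 mm² gives 663.88 mm² — area = 663.88 mm². At z = 11.9: the r=9.5 cylinder gives a regular 12-gon of circumradius 9.5 (constant along its height) (area = (12/2)·9.500²·sin(360°/12) = 270.75 mm²); the r=8 cylinder at (7, -0.5) contributes a regular 12-gon of circumradius 8 (area = (12/2)·8.000²·sin(360°/12) = 192.00 mm²); the cube at (3.5, -2) is absent (z outside [4, 9]); Merging all regions: the regions partially overlap — summed areas 462.75 mm² minus the doubly-counted overlap 111.79 mm² gives 350.96 mm² — area = 350.96 mm². Checking containment: the cross-section at z = 11.9 is a subset of the cross-section at z = 4.1.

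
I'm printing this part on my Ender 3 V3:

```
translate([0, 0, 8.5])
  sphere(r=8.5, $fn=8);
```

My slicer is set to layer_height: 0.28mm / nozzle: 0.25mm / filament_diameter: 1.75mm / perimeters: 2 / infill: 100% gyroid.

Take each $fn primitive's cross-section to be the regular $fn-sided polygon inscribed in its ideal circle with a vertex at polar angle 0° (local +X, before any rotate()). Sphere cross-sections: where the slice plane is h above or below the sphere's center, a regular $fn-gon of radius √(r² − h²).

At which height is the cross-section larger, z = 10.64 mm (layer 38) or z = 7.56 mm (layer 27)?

layer 27 (z = 7.56 mm)

Layer 38 (z = 10.64): the r=8.5 sphere contributes a regular 8-gon of circumradius √(8.5²−2.14²) = 8.226 (area = (8/2)·8.226²·sin(360°/8) = 191.40 mm²). So its area = 191.40 mm². Layer 27 (z = 7.56): the sphere: section is a regular 8-gon, circumradius = √(r²−h²) = √(8.5²−0.94²) = 8.448 (area = (8/2)·8.448²·sin(360°/8) = 201.85 mm²). So its area = 201.85 mm². Layer 27 is larger (201.85 vs 191.40 mm²).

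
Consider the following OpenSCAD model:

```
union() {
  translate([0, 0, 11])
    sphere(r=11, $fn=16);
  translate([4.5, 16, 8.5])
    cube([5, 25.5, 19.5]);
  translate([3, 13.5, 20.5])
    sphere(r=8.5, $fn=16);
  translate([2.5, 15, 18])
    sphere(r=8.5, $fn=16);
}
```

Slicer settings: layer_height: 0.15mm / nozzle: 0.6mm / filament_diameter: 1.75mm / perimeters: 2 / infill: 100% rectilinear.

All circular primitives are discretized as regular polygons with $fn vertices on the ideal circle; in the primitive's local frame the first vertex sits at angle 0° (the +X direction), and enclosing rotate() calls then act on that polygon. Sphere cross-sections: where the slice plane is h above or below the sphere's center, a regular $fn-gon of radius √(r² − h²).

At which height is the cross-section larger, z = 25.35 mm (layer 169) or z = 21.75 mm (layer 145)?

layer 145 (z = 21.75 mm)

Layer 169 (z = 25.35): the sphere is not intersected at this z (|z−center|=14.350 > r=11); the cube at (4.5, 16) (footprint 5×25.5) is included at this height (area 127.50 mm²); the r=8.5 sphere at (3, 13.5) contributes a regular 16-gon of circumradius √(8.5²−4.85²) = 6.981 (area = (16/2)·6.981²·sin(360°/16) = 149.18 mm²); the r=8.5 sphere at (2.5, 15) contributes a regular 16-gon of circumradius √(8.5²−7.35²) = 4.269 (area = (16/2)·4.269²·sin(360°/16) = 55.80 mm²); Combining (union): the regions partially overlap — summed areas 332.48 mm² minus the doubly-counted overlap 69.77 mm² gives 262.71 mm² — area = 262.71 mm². So its area = 262.71 mm². Layer 145 (z = 21.75): the sphere: section is a regular 16-gon, circumradius = √(r²−h²) = √(11²−10.75²) = 2.332 (area = (16/2)·2.332²·sin(360°/16) = 16.65 mm²); the cube at (4.5, 16) (footprint 5×25.5) is included at this height (area 127.50 mm²); the r=8.5 sphere at (3, 13.5) contributes a regular 16-gon of circumradius √(8.5²−1.25²) = 8.408 (area = (16/2)·8.408²·sin(360°/16) = 216.41 mm²); the r=8.5 sphere at (2.5, 15) slices to a regular 16-gon of circumradius 7.628 (√(r²−h²) with h=3.75 from center) (area = (16/2)·7.628²·sin(360°/16) = 178.14 mm²); Taking the union: the regions partially overlap — summed areas 538.69 mm² minus the doubly-counted overlap 193.50 mm² gives 345.19 mm² — area = 345.19 mm². So its area = 345.19 mm². Layer 145 is larger (345.19 vs 262.71 mm²).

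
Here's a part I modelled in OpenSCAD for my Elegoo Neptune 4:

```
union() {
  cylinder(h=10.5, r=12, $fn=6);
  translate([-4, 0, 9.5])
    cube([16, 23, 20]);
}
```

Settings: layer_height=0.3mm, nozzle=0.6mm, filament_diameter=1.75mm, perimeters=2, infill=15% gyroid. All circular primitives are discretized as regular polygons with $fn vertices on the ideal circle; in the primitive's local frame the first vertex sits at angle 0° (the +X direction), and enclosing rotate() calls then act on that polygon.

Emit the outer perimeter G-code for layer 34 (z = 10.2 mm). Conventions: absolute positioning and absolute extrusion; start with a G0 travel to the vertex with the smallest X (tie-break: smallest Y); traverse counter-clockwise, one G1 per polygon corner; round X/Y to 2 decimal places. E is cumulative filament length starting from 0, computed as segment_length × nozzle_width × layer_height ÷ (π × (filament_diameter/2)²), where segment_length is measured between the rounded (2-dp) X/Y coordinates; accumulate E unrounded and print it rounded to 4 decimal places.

At z = 10.2 mm: the r=12 cylinder gives a regular 6-gon of circumradius 12 (constant along its height); the cube at (-4, 0) is present — its section is the full 16×23 rectangle; Merging all regions: the regions partially overlap (shared area 135.10 mm²), so overlapping operands fuse into one piece — 1 connected region. The outline is a single polygon with 8 vertices. Extrusion per mm of travel: 0.6 × 0.3 / (π × 0.875²) = 0.074835. Accumulating E over each segment gives final E = 7.6036.

G0 X-12.00 Y0.00 Z10.20
G1 X-6.00 Y-10.39 E0.8979
G1 X6.00 Y-10.39 E1.7959
G1 X12.00 Y0.00 E2.6938
G1 X12.00 Y23.00 E4.4150
G1 X-4.00 Y23.00 E5.6123
G1 X-4.00 Y10.39 E6.5560
G1 X-6.00 Y10.39 E6.7057
G1 X-12.00 Y0.00 E7.6036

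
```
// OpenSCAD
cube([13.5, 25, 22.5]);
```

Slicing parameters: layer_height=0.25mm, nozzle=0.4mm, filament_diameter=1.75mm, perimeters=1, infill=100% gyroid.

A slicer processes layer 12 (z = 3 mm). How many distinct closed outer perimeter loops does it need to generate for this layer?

At z = 3 mm: the 13.5×25 cube contributes its full rectangle. The result has 1 disconnected region.

1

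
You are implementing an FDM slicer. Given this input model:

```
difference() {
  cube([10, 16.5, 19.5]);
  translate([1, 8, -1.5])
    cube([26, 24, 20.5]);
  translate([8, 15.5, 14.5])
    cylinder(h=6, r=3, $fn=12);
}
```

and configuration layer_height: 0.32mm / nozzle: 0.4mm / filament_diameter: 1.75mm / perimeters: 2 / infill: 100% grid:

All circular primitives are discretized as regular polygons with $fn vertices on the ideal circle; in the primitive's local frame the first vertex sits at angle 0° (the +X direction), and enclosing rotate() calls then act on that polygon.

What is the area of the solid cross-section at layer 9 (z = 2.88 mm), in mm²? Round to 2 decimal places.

88.50 mm²

At z = 2.88 mm: the cube (footprint 10×16.5) is included at this height (area 165.00 mm²); the 26×24 cube at (1, 8) contributes its full rectangle (area 624.00 mm²); the cylinder at (8, 15.5) is not intersected at this z (z outside [14.5, 20.5]); Subtracting the remaining from the first: starting from the 10×16.5 cube (165.00 mm²), the 26×24 cube at (1, 8) partially overlaps it — only the 76.50 mm² overlap (of its 624.00 mm²) is removed, clipping the outline — area = 88.50 mm². Overall, the cross-section is a single solid region. Net area = 88.50 mm².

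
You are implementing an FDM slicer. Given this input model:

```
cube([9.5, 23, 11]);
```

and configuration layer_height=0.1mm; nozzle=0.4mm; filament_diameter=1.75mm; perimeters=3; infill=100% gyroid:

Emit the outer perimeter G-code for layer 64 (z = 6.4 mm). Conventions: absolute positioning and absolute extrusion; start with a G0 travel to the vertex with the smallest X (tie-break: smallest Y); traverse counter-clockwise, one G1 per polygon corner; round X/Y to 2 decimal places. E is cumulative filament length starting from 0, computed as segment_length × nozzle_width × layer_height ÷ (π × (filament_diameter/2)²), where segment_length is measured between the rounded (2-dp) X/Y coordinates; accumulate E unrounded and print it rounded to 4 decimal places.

At z = 6.4 mm: the 9.5×23 cube contributes its full rectangle. The outline is a single polygon with 4 vertices. Extrusion per mm of travel: 0.4 × 0.1 / (π × 0.875²) = 0.016630. Accumulating E over each segment gives final E = 1.0810.

G0 X0.00 Y0.00 Z6.40
G1 X9.50 Y0.00 E0.1580
G1 X9.50 Y23.00 E0.5405
G1 X0.00 Y23.00 E0.6985
G1 X0.00 Y0.00 E1.0810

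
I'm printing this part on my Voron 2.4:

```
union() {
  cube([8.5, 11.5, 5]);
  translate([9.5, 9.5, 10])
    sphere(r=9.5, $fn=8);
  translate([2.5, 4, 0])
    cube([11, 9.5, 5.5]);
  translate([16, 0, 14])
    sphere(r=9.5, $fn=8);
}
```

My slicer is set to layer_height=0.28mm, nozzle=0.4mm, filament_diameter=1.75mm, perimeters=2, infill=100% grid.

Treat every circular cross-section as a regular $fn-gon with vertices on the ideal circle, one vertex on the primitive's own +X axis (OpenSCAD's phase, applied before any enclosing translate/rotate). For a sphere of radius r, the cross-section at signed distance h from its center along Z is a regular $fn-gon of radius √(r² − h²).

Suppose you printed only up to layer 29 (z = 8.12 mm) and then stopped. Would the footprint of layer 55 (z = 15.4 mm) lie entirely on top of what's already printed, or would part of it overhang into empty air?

part overhangs

Compare the two slices. At z = 8.12: the cube does not reach this height (z outside [0, 5]); the r=9.5 sphere at (9.5, 9.5) slices to a regular 8-gon of circumradius 9.312 (√(r²−h²) with h=1.88 from center) (area = (8/2)·9.312²·sin(360°/8) = 245.27 mm²); the cube at (2.5, 4) does not reach this height (z outside [0, 5.5]); the r=9.5 sphere at (16, 0) contributes a regular 8-gon of circumradius √(9.5²−5.88²) = 7.462 (area = (8/2)·7.462²·sin(360°/8) = 157.47 mm²); Combining (union): the regions partially overlap — summed areas 402.74 mm² minus the doubly-counted overlap 33.07 mm² gives 369.67 mm² — area = 369.67 mm². At z = 15.4: the cube does not reach this height (z outside [0, 5]); the r=9.5 sphere at (9.5, 9.5) slices to a regular 8-gon of circumradius 7.816 (√(r²−h²) with h=5.4 from center) (area = (8/2)·7.816²·sin(360°/8) = 172.79 mm²); the cube at (2.5, 4) does not reach this height (z outside [0, 5.5]); the r=9.5 sphere at (16, 0) slices to a regular 8-gon of circumradius 9.396 (√(r²−h²) with h=1.4 from center) (area = (8/2)·9.396²·sin(360°/8) = 249.72 mm²); Merging all regions: the regions partially overlap — summed areas 422.51 mm² minus the doubly-counted overlap 38.31 mm² gives 384.20 mm² — area = 384.20 mm². Checking containment: at z = 15.4 the cross-section extends beyond the z = 8.12 cross-section by about 66.90 mm².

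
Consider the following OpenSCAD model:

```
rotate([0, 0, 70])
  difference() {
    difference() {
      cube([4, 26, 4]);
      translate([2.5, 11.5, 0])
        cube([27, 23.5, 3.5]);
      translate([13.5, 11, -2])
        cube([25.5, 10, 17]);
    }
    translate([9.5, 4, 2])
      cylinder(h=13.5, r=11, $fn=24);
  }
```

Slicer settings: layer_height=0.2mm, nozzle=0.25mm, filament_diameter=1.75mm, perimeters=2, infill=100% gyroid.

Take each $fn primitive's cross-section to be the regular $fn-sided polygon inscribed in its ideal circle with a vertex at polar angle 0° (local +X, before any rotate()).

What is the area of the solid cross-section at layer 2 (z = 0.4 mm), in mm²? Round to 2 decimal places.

82.25 mm²

At z = 0.4 mm: the cube is present — its section is the full 4×26 rectangle (area 104.00 mm²); the cube at (2.5, 11.5) (footprint 27×23.5) is included at this height (area 634.50 mm²); the cube at (13.5, 11) is present — its section is the full 25.5×10 rectangle (area 255.00 mm²); Subtracting the remaining from the first: starting from the 4×26 cube (104.00 mm²), the 27×23.5 cube at (2.5, 11.5) partially overlaps it — only the 21.75 mm² overlap (of its 634.50 mm²) is removed, clipping the outline; the 25.5×10 cube at (13.5, 11) misses the remaining region (no effect) — area = 82.25 mm²; the cylinder at (9.5, 4) is absent (z outside [2, 15.5]); Taking the first minus the rest: none of the subtracted shapes is present at this height, so the result so far is unchanged — area = 82.25 mm²; (whole slice rotated 70° about Z — lengths, areas and connectivity unchanged). Overall, the cross-section is a single solid region. Net area = 82.25 mm².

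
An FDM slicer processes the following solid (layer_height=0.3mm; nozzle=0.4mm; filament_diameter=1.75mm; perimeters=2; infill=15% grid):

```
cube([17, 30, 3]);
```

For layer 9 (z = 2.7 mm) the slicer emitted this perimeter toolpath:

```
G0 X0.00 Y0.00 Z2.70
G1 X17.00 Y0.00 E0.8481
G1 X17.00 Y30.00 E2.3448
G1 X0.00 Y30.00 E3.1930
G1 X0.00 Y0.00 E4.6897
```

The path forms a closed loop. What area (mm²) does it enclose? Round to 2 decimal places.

Apply the shoelace formula to the sequence of (X, Y) vertices; enclosed area = 510.00 mm².

510.00 mm²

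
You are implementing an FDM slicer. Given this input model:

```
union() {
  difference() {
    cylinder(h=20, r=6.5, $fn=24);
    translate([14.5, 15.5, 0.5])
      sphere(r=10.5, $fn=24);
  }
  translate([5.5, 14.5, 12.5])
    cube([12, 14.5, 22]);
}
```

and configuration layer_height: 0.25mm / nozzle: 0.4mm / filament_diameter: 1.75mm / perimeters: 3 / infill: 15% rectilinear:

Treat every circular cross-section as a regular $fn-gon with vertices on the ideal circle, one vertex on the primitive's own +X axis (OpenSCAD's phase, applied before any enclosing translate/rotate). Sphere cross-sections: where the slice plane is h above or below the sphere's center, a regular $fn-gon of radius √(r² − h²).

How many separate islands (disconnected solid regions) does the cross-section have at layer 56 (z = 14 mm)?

2

At z = 14 mm: the r=6.5 cylinder contributes a regular 24-gon of circumradius 6.5; the sphere at (14.5, 15.5) is not intersected at this z (|z−center|=13.500 > r=10.5); Taking the first minus the rest: none of the subtracted shapes is present at this height, so the r=6.5 cylinder is unchanged — 1 connected region; the 12×14.5 cube at (5.5, 14.5) contributes its full rectangle; Combining (union): the 2 present regions are separate (no shared area or edge), so areas and boundary lengths simply add and each stays a separate island — 2 connected regions. Overall, the cross-section has 2 separate islands. Island count = 2.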